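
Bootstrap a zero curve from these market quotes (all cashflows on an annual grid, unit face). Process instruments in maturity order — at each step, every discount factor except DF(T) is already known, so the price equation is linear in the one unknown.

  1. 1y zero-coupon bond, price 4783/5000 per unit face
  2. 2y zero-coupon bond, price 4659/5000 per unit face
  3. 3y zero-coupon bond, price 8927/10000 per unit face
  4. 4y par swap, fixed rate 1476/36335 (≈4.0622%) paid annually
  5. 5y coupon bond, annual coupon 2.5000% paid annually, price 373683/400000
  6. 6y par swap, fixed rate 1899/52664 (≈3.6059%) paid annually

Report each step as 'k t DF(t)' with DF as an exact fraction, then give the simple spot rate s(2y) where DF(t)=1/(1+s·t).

1 1 4783/5000
2 2 4659/5000
3 3 8927/10000
4 4 2131/2500
5 5 2057/2500
6 6 8101/10000
s(2y) = (1/(4659/5000) − 1)/(2) = 341/9318 ≈ 3.6596%

step 1 [1y] zero: DF = P = 4783/5000 ≈ 0.956600
step 2 [2y] zero: DF = P = 4659/5000 ≈ 0.931800
step 3 [3y] zero: DF = P = 8927/10000 ≈ 0.892700
step 4 [4y] swap r/1=1476/36335: DF=(1 − 1476/36335·(0.956600+0.931800+0.892700))/(1+1476/36335) = 2131/2500 ≈ 0.852400
step 5 [5y] bond c/1=1/40: DF=(373683/400000 − 1/40·(0.956600+0.931800+0.892700+0.852400))/(1+1/40) = 2057/2500 ≈ 0.822800
step 6 [6y] swap r/1=1899/52664: DF=(1 − 1899/52664·(0.956600+0.931800+0.892700+0.852400+0.822800))/(1+1899/52664) = 8101/10000 ≈ 0.810100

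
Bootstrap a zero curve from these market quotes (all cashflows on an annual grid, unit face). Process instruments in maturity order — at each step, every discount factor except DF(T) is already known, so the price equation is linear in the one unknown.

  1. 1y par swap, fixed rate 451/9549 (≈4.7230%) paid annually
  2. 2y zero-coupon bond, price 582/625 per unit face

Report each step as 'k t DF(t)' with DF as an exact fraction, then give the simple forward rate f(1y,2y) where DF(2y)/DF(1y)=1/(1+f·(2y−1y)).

1 1 9549/10000
2 2 582/625
f(1y,2y) = ((9549/10000)/(582/625) − 1)/(1) = 79/3104 ≈ 2.5451%

step 1 [1y] swap r/1=451/9549: DF=(1 − 451/9549·(0))/(1+451/9549) = 9549/10000 ≈ 0.954900
step 2 [2y] zero: DF = P = 582/625 ≈ 0.931200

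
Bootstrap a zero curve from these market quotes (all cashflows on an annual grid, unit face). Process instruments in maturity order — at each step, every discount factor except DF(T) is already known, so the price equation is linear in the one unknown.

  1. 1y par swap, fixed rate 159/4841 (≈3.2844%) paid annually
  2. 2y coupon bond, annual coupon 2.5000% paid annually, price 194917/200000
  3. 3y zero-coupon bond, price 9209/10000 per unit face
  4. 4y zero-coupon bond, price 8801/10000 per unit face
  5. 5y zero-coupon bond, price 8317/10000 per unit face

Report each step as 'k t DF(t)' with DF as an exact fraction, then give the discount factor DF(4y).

1 1 4841/5000
2 2 1159/1250
3 3 9209/10000
4 4 8801/10000
5 5 8317/10000
DF(4y) = 8801/10000 ≈ 0.880100

step 1 [1y] swap r/1=159/4841: DF=(1 − 159/4841·(0))/(1+159/4841) = 4841/5000 ≈ 0.968200
step 2 [2y] bond c/1=1/40: DF=(194917/200000 − 1/40·(0.968200))/(1+1/40) = 1159/1250 ≈ 0.927200
step 3 [3y] zero: DF = P = 9209/10000 ≈ 0.920900
step 4 [4y] zero: DF = P = 8801/10000 ≈ 0.880100
step 5 [5y] zero: DF = P = 8317/10000 ≈ 0.831700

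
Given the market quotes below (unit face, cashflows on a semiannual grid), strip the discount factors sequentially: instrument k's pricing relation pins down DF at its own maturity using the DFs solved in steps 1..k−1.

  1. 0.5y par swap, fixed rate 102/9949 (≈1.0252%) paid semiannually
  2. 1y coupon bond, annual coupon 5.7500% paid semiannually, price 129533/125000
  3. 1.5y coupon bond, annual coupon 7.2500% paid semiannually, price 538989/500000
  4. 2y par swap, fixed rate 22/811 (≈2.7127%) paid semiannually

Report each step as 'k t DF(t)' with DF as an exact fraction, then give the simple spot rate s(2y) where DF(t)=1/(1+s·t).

1 1/2 9949/10000
2 1 1959/2000
3 3/2 607/625
4 2 592/625
s(2y) = (1/(592/625) − 1)/(2) = 33/1184 ≈ 2.7872%

step 1 [0.5y] swap r/2=51/9949: DF=(1 − 51/9949·(0))/(1+51/9949) = 9949/10000 ≈ 0.994900
step 2 [1y] bond c/2=23/800: DF=(129533/125000 − 23/800·(0.994900))/(1+23/800) = 1959/2000 ≈ 0.979500
step 3 [1.5y] bond c/2=29/800: DF=(538989/500000 − 29/800·(0.994900+0.979500))/(1+29/800) = 607/625 ≈ 0.971200
step 4 [2y] swap r/2=11/811: DF=(1 − 11/811·(0.994900+0.979500+0.971200))/(1+11/811) = 592/625 ≈ 0.947200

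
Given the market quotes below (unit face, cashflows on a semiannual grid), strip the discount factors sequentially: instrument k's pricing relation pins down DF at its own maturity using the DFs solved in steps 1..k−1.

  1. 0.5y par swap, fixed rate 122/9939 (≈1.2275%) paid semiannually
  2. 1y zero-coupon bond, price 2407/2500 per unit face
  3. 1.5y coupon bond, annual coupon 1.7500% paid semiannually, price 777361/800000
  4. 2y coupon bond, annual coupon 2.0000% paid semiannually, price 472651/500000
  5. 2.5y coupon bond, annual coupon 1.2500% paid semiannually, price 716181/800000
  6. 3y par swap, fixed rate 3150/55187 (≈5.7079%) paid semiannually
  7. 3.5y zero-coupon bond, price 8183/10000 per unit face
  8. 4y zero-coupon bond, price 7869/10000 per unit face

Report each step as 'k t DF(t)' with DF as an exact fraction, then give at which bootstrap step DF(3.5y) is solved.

1 1/2 9939/10000
2 1 2407/2500
3 3/2 9463/10000
4 2 567/625
5 5/2 433/500
6 3 337/400
7 7/2 8183/10000
8 4 7869/10000
DF(3.5y) is solved at step 7

step 1 [0.5y] swap r/2=61/9939: DF=(1 − 61/9939·(0))/(1+61/9939) = 9939/10000 ≈ 0.993900
step 2 [1y] zero: DF = P = 2407/2500 ≈ 0.962800
step 3 [1.5y] bond c/2=7/800: DF=(777361/800000 − 7/800·(0.993900+0.962800))/(1+7/800) = 9463/10000 ≈ 0.946300
step 4 [2y] bond c/2=1/100: DF=(472651/500000 − 1/100·(0.993900+0.962800+0.946300))/(1+1/100) = 567/625 ≈ 0.907200
step 5 [2.5y] bond c/2=1/160: DF=(716181/800000 − 1/160·(0.993900+0.962800+0.946300+0.907200))/(1+1/160) = 433/500 ≈ 0.866000
step 6 [3y] swap r/2=1575/55187: DF=(1 − 1575/55187·(0.993900+0.962800+0.946300+0.907200+0.866000))/(1+1575/55187) = 337/400 ≈ 0.842500
step 7 [3.5y] zero: DF = P = 8183/10000 ≈ 0.818300
step 8 [4y] zero: DF = P = 7869/10000 ≈ 0.786900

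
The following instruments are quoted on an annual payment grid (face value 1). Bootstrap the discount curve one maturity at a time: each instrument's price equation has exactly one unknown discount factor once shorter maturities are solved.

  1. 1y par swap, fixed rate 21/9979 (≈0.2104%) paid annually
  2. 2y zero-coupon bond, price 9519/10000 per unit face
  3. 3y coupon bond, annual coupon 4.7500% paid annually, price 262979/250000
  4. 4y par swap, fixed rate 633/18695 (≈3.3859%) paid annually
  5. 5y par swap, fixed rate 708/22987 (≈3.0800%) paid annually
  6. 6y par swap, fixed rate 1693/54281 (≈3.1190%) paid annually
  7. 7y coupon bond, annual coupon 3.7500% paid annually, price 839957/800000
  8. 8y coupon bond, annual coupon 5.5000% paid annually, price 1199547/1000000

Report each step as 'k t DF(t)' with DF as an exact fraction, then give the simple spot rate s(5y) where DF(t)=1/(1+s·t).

1 1 9979/10000
2 2 9519/10000
3 3 4579/5000
4 4 4367/5000
5 5 1073/1250
6 6 8307/10000
7 7 4079/5000
8 8 1623/2000
s(5y) = (1/(1073/1250) − 1)/(5) = 177/5365 ≈ 3.2992%

step 1 [1y] swap r/1=21/9979: DF=(1 − 21/9979·(0))/(1+21/9979) = 9979/10000 ≈ 0.997900
step 2 [2y] zero: DF = P = 9519/10000 ≈ 0.951900
step 3 [3y] bond c/1=19/400: DF=(262979/250000 − 19/400·(0.997900+0.951900))/(1+19/400) = 4579/5000 ≈ 0.915800
step 4 [4y] swap r/1=633/18695: DF=(1 − 633/18695·(0.997900+0.951900+0.915800))/(1+633/18695) = 4367/5000 ≈ 0.873400
step 5 [5y] swap r/1=708/22987: DF=(1 − 708/22987·(0.997900+0.951900+0.915800+0.873400))/(1+708/22987) = 1073/1250 ≈ 0.858400
step 6 [6y] swap r/1=1693/54281: DF=(1 − 1693/54281·(0.997900+0.951900+0.915800+0.873400+0.858400))/(1+1693/54281) = 8307/10000 ≈ 0.830700
step 7 [7y] bond c/1=3/80: DF=(839957/800000 − 3/80·(0.997900+0.951900+0.915800+0.873400+0.858400+0.830700))/(1+3/80) = 4079/5000 ≈ 0.815800
step 8 [8y] bond c/1=11/200: DF=(1199547/1000000 − 11/200·(0.997900+0.951900+0.915800+0.873400+0.858400+0.830700+0.815800))/(1+11/200) = 1623/2000 ≈ 0.811500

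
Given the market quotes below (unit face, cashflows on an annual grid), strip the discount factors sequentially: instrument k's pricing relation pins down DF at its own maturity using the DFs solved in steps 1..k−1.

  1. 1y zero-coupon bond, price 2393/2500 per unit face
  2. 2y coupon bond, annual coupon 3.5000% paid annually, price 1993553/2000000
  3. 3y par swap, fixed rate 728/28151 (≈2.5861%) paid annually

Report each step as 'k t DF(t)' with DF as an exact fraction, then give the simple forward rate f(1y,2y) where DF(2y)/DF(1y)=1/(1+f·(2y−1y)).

1 1 2393/2500
2 2 9307/10000
3 3 1159/1250
f(1y,2y) = ((2393/2500)/(9307/10000) − 1)/(1) = 265/9307 ≈ 2.8473%

step 1 [1y] zero: DF = P = 2393/2500 ≈ 0.957200
step 2 [2y] bond c/1=7/200: DF=(1993553/2000000 − 7/200·(0.957200))/(1+7/200) = 9307/10000 ≈ 0.930700
step 3 [3y] swap r/1=728/28151: DF=(1 − 728/28151·(0.957200+0.930700))/(1+728/28151) = 1159/1250 ≈ 0.927200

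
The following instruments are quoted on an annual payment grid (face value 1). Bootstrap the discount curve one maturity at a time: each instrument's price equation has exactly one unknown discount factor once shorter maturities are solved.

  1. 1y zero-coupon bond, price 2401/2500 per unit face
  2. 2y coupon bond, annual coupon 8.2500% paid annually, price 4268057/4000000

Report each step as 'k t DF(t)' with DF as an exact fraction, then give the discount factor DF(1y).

1 1 2401/2500
2 2 73/80
DF(1y) = 2401/2500 ≈ 0.960400

step 1 [1y] zero: DF = P = 2401/2500 ≈ 0.960400
step 2 [2y] bond c/1=33/400: DF=(4268057/4000000 − 33/400·(0.960400))/(1+33/400) = 73/80 ≈ 0.912500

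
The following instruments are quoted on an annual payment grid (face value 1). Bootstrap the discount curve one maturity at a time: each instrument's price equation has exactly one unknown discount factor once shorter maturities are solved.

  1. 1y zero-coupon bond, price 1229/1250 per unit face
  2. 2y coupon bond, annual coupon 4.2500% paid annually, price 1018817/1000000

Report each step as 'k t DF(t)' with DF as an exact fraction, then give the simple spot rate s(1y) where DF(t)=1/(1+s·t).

step 1 [1y] zero: DF = P = 1229/1250 ≈ 0.983200
step 2 [2y] bond c/1=17/400: DF=(1018817/1000000 − 17/400·(0.983200))/(1+17/400) = 2343/2500 ≈ 0.937200

1 1 1229/1250
2 2 2343/2500
s(1y) = (1/(1229/1250) − 1)/(1) = 21/1229 ≈ 1.7087%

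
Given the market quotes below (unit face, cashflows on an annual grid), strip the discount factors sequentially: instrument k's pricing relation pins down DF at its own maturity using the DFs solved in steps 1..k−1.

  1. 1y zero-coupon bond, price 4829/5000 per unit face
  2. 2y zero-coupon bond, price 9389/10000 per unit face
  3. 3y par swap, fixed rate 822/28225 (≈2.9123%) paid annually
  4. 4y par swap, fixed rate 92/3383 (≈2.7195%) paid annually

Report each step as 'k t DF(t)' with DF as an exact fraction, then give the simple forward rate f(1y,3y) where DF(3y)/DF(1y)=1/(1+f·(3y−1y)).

step 1 [1y] zero: DF = P = 4829/5000 ≈ 0.965800
step 2 [2y] zero: DF = P = 9389/10000 ≈ 0.938900
step 3 [3y] swap r/1=822/28225: DF=(1 − 822/28225·(0.965800+0.938900))/(1+822/28225) = 4589/5000 ≈ 0.917800
step 4 [4y] swap r/1=92/3383: DF=(1 − 92/3383·(0.965800+0.938900+0.917800))/(1+92/3383) = 2247/2500 ≈ 0.898800

1 1 4829/5000
2 2 9389/10000
3 3 4589/5000
4 4 2247/2500
f(1y,3y) = ((4829/5000)/(4589/5000) − 1)/(2) = 120/4589 ≈ 2.6149%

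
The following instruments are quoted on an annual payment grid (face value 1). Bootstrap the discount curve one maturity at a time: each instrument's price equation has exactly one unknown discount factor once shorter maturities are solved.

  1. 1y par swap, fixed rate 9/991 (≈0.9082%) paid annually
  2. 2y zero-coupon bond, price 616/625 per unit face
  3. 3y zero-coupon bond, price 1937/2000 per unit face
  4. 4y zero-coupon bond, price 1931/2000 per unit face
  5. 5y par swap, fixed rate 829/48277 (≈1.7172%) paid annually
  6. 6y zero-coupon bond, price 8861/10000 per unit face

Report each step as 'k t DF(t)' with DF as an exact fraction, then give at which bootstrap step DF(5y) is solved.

1 1 991/1000
2 2 616/625
3 3 1937/2000
4 4 1931/2000
5 5 9171/10000
6 6 8861/10000
DF(5y) is solved at step 5

step 1 [1y] swap r/1=9/991: DF=(1 − 9/991·(0))/(1+9/991) = 991/1000 ≈ 0.991000
step 2 [2y] zero: DF = P = 616/625 ≈ 0.985600
step 3 [3y] zero: DF = P = 1937/2000 ≈ 0.968500
step 4 [4y] zero: DF = P = 1931/2000 ≈ 0.965500
step 5 [5y] swap r/1=829/48277: DF=(1 − 829/48277·(0.991000+0.985600+0.968500+0.965500))/(1+829/48277) = 9171/10000 ≈ 0.917100
step 6 [6y] zero: DF = P = 8861/10000 ≈ 0.886100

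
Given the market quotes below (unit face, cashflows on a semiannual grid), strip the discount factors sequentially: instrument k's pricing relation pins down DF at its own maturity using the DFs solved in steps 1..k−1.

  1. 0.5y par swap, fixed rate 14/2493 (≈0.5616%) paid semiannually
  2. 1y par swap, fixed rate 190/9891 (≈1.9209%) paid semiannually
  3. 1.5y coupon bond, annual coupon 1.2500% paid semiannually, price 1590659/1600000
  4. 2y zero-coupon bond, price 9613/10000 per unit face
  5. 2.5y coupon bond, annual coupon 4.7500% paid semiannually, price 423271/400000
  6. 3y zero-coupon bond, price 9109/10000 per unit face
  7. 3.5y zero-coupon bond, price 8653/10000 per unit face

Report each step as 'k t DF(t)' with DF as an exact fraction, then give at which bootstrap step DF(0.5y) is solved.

1 1/2 2493/2500
2 1 981/1000
3 3/2 9757/10000
4 2 9613/10000
5 5/2 2357/2500
6 3 9109/10000
7 7/2 8653/10000
DF(0.5y) is solved at step 1

step 1 [0.5y] swap r/2=7/2493: DF=(1 − 7/2493·(0))/(1+7/2493) = 2493/2500 ≈ 0.997200
step 2 [1y] swap r/2=95/9891: DF=(1 − 95/9891·(0.997200))/(1+95/9891) = 981/1000 ≈ 0.981000
step 3 [1.5y] bond c/2=1/160: DF=(1590659/1600000 − 1/160·(0.997200+0.981000))/(1+1/160) = 9757/10000 ≈ 0.975700
step 4 [2y] zero: DF = P = 9613/10000 ≈ 0.961300
step 5 [2.5y] bond c/2=19/800: DF=(423271/400000 − 19/800·(0.997200+0.981000+0.975700+0.961300))/(1+19/800) = 2357/2500 ≈ 0.942800
step 6 [3y] zero: DF = P = 9109/10000 ≈ 0.910900
step 7 [3.5y] zero: DF = P = 8653/10000 ≈ 0.865300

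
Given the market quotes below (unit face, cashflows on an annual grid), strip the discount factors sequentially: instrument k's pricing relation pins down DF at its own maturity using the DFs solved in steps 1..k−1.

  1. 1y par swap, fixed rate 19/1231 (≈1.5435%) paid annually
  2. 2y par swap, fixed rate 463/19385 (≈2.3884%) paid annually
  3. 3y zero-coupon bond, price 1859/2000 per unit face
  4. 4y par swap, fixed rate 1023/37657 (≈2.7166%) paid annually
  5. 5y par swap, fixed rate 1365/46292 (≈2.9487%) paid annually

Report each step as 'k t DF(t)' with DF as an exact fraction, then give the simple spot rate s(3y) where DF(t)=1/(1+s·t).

step 1 [1y] swap r/1=19/1231: DF=(1 − 19/1231·(0))/(1+19/1231) = 1231/1250 ≈ 0.984800
step 2 [2y] swap r/1=463/19385: DF=(1 − 463/19385·(0.984800))/(1+463/19385) = 9537/10000 ≈ 0.953700
step 3 [3y] zero: DF = P = 1859/2000 ≈ 0.929500
step 4 [4y] swap r/1=1023/37657: DF=(1 − 1023/37657·(0.984800+0.953700+0.929500))/(1+1023/37657) = 8977/10000 ≈ 0.897700
step 5 [5y] swap r/1=1365/46292: DF=(1 − 1365/46292·(0.984800+0.953700+0.929500+0.897700))/(1+1365/46292) = 1727/2000 ≈ 0.863500

1 1 1231/1250
2 2 9537/10000
3 3 1859/2000
4 4 8977/10000
5 5 1727/2000
s(3y) = (1/(1859/2000) − 1)/(3) = 47/1859 ≈ 2.5282%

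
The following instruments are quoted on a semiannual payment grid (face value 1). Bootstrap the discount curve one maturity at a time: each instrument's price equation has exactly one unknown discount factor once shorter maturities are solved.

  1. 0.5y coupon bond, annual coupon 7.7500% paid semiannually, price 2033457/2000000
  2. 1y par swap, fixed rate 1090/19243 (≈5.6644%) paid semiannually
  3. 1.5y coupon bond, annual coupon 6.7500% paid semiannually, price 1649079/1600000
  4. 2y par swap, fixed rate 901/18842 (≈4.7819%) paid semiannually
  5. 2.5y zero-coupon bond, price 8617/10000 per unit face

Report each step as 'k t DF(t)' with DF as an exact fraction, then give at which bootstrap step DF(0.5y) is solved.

1 1/2 2447/2500
2 1 1891/2000
3 3/2 4671/5000
4 2 9099/10000
5 5/2 8617/10000
DF(0.5y) is solved at step 1

step 1 [0.5y] bond c/2=31/800: DF=(2033457/2000000 − 31/800·(0))/(1+31/800) = 2447/2500 ≈ 0.978800
step 2 [1y] swap r/2=545/19243: DF=(1 − 545/19243·(0.978800))/(1+545/19243) = 1891/2000 ≈ 0.945500
step 3 [1.5y] bond c/2=27/800: DF=(1649079/1600000 − 27/800·(0.978800+0.945500))/(1+27/800) = 4671/5000 ≈ 0.934200
step 4 [2y] swap r/2=901/37684: DF=(1 − 901/37684·(0.978800+0.945500+0.934200))/(1+901/37684) = 9099/10000 ≈ 0.909900
step 5 [2.5y] zero: DF = P = 8617/10000 ≈ 0.861700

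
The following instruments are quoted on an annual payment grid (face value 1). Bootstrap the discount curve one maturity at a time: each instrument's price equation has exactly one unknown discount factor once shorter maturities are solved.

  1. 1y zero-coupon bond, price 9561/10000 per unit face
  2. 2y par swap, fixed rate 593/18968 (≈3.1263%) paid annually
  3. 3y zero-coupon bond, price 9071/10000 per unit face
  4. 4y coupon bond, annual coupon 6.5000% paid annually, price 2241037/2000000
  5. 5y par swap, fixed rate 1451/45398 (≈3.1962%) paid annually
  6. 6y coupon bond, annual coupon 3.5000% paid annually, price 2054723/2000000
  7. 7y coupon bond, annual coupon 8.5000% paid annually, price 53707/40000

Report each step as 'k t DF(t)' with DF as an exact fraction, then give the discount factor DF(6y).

1 1 9561/10000
2 2 9407/10000
3 3 9071/10000
4 4 881/1000
5 5 8549/10000
6 6 8391/10000
7 7 8161/10000
DF(6y) = 8391/10000 ≈ 0.839100

step 1 [1y] zero: DF = P = 9561/10000 ≈ 0.956100
step 2 [2y] swap r/1=593/18968: DF=(1 − 593/18968·(0.956100))/(1+593/18968) = 9407/10000 ≈ 0.940700
step 3 [3y] zero: DF = P = 9071/10000 ≈ 0.907100
step 4 [4y] bond c/1=13/200: DF=(2241037/2000000 − 13/200·(0.956100+0.940700+0.907100))/(1+13/200) = 881/1000 ≈ 0.881000
step 5 [5y] swap r/1=1451/45398: DF=(1 − 1451/45398·(0.956100+0.940700+0.907100+0.881000))/(1+1451/45398) = 8549/10000 ≈ 0.854900
step 6 [6y] bond c/1=7/200: DF=(2054723/2000000 − 7/200·(0.956100+0.940700+0.907100+0.881000+0.854900))/(1+7/200) = 8391/10000 ≈ 0.839100
step 7 [7y] bond c/1=17/200: DF=(53707/40000 − 17/200·(0.956100+0.940700+0.907100+0.881000+0.854900+0.839100))/(1+17/200) = 8161/10000 ≈ 0.816100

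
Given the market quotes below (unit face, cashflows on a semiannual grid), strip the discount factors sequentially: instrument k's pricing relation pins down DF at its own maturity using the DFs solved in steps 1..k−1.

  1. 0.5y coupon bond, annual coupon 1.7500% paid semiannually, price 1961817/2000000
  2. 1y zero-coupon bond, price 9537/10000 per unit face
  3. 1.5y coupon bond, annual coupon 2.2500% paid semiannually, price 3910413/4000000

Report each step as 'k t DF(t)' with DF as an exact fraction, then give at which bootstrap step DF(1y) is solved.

1 1/2 2431/2500
2 1 9537/10000
3 3/2 9453/10000
DF(1y) is solved at step 2

step 1 [0.5y] bond c/2=7/800: DF=(1961817/2000000 − 7/800·(0))/(1+7/800) = 2431/2500 ≈ 0.972400
step 2 [1y] zero: DF = P = 9537/10000 ≈ 0.953700
step 3 [1.5y] bond c/2=9/800: DF=(3910413/4000000 − 9/800·(0.972400+0.953700))/(1+9/800) = 9453/10000 ≈ 0.945300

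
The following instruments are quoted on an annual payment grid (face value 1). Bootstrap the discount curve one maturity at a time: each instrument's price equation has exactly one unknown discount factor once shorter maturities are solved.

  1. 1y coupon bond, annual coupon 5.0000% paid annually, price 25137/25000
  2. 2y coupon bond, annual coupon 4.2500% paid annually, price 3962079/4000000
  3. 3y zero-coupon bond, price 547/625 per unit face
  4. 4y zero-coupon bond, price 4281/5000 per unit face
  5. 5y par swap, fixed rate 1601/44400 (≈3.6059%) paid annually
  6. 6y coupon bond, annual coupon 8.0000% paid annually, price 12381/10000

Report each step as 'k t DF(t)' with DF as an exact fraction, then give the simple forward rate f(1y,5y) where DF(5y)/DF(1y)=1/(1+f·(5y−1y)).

1 1 1197/1250
2 2 9111/10000
3 3 547/625
4 4 4281/5000
5 5 8399/10000
6 6 327/400
f(1y,5y) = ((1197/1250)/(8399/10000) − 1)/(4) = 1177/33596 ≈ 3.5034%

step 1 [1y] bond c/1=1/20: DF=(25137/25000 − 1/20·(0))/(1+1/20) = 1197/1250 ≈ 0.957600
step 2 [2y] bond c/1=17/400: DF=(3962079/4000000 − 17/400·(0.957600))/(1+17/400) = 9111/10000 ≈ 0.911100
step 3 [3y] zero: DF = P = 547/625 ≈ 0.875200
step 4 [4y] zero: DF = P = 4281/5000 ≈ 0.856200
step 5 [5y] swap r/1=1601/44400: DF=(1 − 1601/44400·(0.957600+0.911100+0.875200+0.856200))/(1+1601/44400) = 8399/10000 ≈ 0.839900
step 6 [6y] bond c/1=2/25: DF=(12381/10000 − 2/25·(0.957600+0.911100+0.875200+0.856200+0.839900))/(1+2/25) = 327/400 ≈ 0.817500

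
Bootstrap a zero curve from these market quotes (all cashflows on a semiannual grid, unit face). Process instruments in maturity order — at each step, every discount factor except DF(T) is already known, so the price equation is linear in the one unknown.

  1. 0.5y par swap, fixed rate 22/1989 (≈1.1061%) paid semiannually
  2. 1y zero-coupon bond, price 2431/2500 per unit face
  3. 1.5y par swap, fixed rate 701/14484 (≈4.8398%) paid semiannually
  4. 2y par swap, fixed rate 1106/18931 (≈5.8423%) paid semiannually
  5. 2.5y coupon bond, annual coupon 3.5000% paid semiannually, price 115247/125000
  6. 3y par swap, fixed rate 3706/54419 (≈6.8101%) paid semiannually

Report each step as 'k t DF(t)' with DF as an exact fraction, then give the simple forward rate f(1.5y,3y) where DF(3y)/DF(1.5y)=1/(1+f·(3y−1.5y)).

step 1 [0.5y] swap r/2=11/1989: DF=(1 − 11/1989·(0))/(1+11/1989) = 1989/2000 ≈ 0.994500
step 2 [1y] zero: DF = P = 2431/2500 ≈ 0.972400
step 3 [1.5y] swap r/2=701/28968: DF=(1 − 701/28968·(0.994500+0.972400))/(1+701/28968) = 9299/10000 ≈ 0.929900
step 4 [2y] swap r/2=553/18931: DF=(1 − 553/18931·(0.994500+0.972400+0.929900))/(1+553/18931) = 4447/5000 ≈ 0.889400
step 5 [2.5y] bond c/2=7/400: DF=(115247/125000 − 7/400·(0.994500+0.972400+0.929900+0.889400))/(1+7/400) = 841/1000 ≈ 0.841000
step 6 [3y] swap r/2=1853/54419: DF=(1 − 1853/54419·(0.994500+0.972400+0.929900+0.889400+0.841000))/(1+1853/54419) = 8147/10000 ≈ 0.814700

1 1/2 1989/2000
2 1 2431/2500
3 3/2 9299/10000
4 2 4447/5000
5 5/2 841/1000
6 3 8147/10000
f(1.5y,3y) = ((9299/10000)/(8147/10000) − 1)/(3/2) = 768/8147 ≈ 9.4268%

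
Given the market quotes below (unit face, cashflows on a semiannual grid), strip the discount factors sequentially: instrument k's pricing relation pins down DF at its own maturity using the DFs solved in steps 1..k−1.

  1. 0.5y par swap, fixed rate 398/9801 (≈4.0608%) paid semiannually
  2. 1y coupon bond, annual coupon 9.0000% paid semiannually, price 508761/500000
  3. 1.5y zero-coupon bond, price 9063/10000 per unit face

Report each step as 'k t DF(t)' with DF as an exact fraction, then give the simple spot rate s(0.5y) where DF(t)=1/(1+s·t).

1 1/2 9801/10000
2 1 1863/2000
3 3/2 9063/10000
s(0.5y) = (1/(9801/10000) − 1)/(1/2) = 398/9801 ≈ 4.0608%

step 1 [0.5y] swap r/2=199/9801: DF=(1 − 199/9801·(0))/(1+199/9801) = 9801/10000 ≈ 0.980100
step 2 [1y] bond c/2=9/200: DF=(508761/500000 − 9/200·(0.980100))/(1+9/200) = 1863/2000 ≈ 0.931500
step 3 [1.5y] zero: DF = P = 9063/10000 ≈ 0.906300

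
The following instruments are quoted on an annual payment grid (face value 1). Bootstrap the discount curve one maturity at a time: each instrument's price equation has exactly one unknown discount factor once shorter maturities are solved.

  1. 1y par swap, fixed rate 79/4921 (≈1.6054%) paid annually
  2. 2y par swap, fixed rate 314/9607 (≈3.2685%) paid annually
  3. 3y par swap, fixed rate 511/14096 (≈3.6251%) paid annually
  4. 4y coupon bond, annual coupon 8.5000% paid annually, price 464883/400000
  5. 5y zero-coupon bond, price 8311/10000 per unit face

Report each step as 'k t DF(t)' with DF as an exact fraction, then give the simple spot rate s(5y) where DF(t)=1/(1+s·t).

1 1 4921/5000
2 2 2343/2500
3 3 4489/5000
4 4 8503/10000
5 5 8311/10000
s(5y) = (1/(8311/10000) − 1)/(5) = 1689/41555 ≈ 4.0645%

step 1 [1y] swap r/1=79/4921: DF=(1 − 79/4921·(0))/(1+79/4921) = 4921/5000 ≈ 0.984200
step 2 [2y] swap r/1=314/9607: DF=(1 − 314/9607·(0.984200))/(1+314/9607) = 2343/2500 ≈ 0.937200
step 3 [3y] swap r/1=511/14096: DF=(1 − 511/14096·(0.984200+0.937200))/(1+511/14096) = 4489/5000 ≈ 0.897800
step 4 [4y] bond c/1=17/200: DF=(464883/400000 − 17/200·(0.984200+0.937200+0.897800))/(1+17/200) = 8503/10000 ≈ 0.850300
step 5 [5y] zero: DF = P = 8311/10000 ≈ 0.831100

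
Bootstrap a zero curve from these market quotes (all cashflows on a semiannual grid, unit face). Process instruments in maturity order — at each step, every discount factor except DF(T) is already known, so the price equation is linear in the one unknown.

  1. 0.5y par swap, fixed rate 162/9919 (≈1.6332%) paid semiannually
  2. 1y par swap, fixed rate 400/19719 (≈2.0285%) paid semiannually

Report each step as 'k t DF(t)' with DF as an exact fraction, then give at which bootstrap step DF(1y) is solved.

step 1 [0.5y] swap r/2=81/9919: DF=(1 − 81/9919·(0))/(1+81/9919) = 9919/10000 ≈ 0.991900
step 2 [1y] swap r/2=200/19719: DF=(1 − 200/19719·(0.991900))/(1+200/19719) = 49/50 ≈ 0.980000

1 1/2 9919/10000
2 1 49/50
DF(1y) is solved at step 2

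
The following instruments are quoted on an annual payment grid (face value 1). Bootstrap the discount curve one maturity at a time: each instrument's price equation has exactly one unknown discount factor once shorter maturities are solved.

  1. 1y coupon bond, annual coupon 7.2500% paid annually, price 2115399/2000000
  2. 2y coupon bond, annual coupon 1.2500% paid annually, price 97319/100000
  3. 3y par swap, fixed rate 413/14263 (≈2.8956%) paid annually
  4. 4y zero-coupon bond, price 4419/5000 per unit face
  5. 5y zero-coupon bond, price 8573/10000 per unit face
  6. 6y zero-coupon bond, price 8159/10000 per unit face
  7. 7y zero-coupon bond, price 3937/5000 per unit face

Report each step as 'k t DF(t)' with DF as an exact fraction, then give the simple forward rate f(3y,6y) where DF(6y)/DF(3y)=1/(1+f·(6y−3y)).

step 1 [1y] bond c/1=29/400: DF=(2115399/2000000 − 29/400·(0))/(1+29/400) = 4931/5000 ≈ 0.986200
step 2 [2y] bond c/1=1/80: DF=(97319/100000 − 1/80·(0.986200))/(1+1/80) = 949/1000 ≈ 0.949000
step 3 [3y] swap r/1=413/14263: DF=(1 − 413/14263·(0.986200+0.949000))/(1+413/14263) = 4587/5000 ≈ 0.917400
step 4 [4y] zero: DF = P = 4419/5000 ≈ 0.883800
step 5 [5y] zero: DF = P = 8573/10000 ≈ 0.857300
step 6 [6y] zero: DF = P = 8159/10000 ≈ 0.815900
step 7 [7y] zero: DF = P = 3937/5000 ≈ 0.787400

1 1 4931/5000
2 2 949/1000
3 3 4587/5000
4 4 4419/5000
5 5 8573/10000
6 6 8159/10000
7 7 3937/5000
f(3y,6y) = ((4587/5000)/(8159/10000) − 1)/(3) = 1015/24477 ≈ 4.1468%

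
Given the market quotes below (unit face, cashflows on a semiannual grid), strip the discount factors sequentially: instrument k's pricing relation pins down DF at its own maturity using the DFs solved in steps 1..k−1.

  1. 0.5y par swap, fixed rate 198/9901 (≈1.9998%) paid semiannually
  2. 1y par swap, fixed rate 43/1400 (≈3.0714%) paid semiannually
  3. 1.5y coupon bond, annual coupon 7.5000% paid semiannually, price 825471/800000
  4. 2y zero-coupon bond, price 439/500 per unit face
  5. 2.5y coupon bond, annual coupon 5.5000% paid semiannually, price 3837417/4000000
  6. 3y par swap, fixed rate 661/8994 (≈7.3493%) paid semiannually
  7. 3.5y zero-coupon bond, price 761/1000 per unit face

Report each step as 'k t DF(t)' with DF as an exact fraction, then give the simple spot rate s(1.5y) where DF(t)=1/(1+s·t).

step 1 [0.5y] swap r/2=99/9901: DF=(1 − 99/9901·(0))/(1+99/9901) = 9901/10000 ≈ 0.990100
step 2 [1y] swap r/2=43/2800: DF=(1 − 43/2800·(0.990100))/(1+43/2800) = 9699/10000 ≈ 0.969900
step 3 [1.5y] bond c/2=3/80: DF=(825471/800000 − 3/80·(0.990100+0.969900))/(1+3/80) = 9237/10000 ≈ 0.923700
step 4 [2y] zero: DF = P = 439/500 ≈ 0.878000
step 5 [2.5y] bond c/2=11/400: DF=(3837417/4000000 − 11/400·(0.990100+0.969900+0.923700+0.878000))/(1+11/400) = 833/1000 ≈ 0.833000
step 6 [3y] swap r/2=661/17988: DF=(1 − 661/17988·(0.990100+0.969900+0.923700+0.878000+0.833000))/(1+661/17988) = 8017/10000 ≈ 0.801700
step 7 [3.5y] zero: DF = P = 761/1000 ≈ 0.761000

1 1/2 9901/10000
2 1 9699/10000
3 3/2 9237/10000
4 2 439/500
5 5/2 833/1000
6 3 8017/10000
7 7/2 761/1000
s(1.5y) = (1/(9237/10000) − 1)/(3/2) = 1526/27711 ≈ 5.5068%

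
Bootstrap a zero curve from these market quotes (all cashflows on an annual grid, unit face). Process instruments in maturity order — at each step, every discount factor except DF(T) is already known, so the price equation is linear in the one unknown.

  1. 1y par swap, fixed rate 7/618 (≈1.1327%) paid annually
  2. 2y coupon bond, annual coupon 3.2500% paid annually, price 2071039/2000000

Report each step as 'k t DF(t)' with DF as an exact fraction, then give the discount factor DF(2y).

1 1 618/625
2 2 4859/5000
DF(2y) = 4859/5000 ≈ 0.971800

step 1 [1y] swap r/1=7/618: DF=(1 − 7/618·(0))/(1+7/618) = 618/625 ≈ 0.988800
step 2 [2y] bond c/1=13/400: DF=(2071039/2000000 − 13/400·(0.988800))/(1+13/400) = 4859/5000 ≈ 0.971800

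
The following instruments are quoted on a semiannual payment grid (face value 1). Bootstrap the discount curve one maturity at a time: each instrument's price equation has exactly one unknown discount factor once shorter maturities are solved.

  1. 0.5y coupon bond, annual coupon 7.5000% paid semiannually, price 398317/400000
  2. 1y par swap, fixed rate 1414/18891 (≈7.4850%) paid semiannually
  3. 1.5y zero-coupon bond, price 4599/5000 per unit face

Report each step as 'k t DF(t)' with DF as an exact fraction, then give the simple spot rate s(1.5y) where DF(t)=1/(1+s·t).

step 1 [0.5y] bond c/2=3/80: DF=(398317/400000 − 3/80·(0))/(1+3/80) = 4799/5000 ≈ 0.959800
step 2 [1y] swap r/2=707/18891: DF=(1 − 707/18891·(0.959800))/(1+707/18891) = 9293/10000 ≈ 0.929300
step 3 [1.5y] zero: DF = P = 4599/5000 ≈ 0.919800

1 1/2 4799/5000
2 1 9293/10000
3 3/2 4599/5000
s(1.5y) = (1/(4599/5000) − 1)/(3/2) = 802/13797 ≈ 5.8129%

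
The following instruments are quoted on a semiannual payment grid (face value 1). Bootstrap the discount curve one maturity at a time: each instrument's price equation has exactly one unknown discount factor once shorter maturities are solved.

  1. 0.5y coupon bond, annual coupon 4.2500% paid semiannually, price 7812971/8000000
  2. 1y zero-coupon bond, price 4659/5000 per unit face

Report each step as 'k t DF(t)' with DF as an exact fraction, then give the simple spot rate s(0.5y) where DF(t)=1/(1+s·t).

step 1 [0.5y] bond c/2=17/800: DF=(7812971/8000000 − 17/800·(0))/(1+17/800) = 9563/10000 ≈ 0.956300
step 2 [1y] zero: DF = P = 4659/5000 ≈ 0.931800

1 1/2 9563/10000
2 1 4659/5000
s(0.5y) = (1/(9563/10000) − 1)/(1/2) = 874/9563 ≈ 9.1394%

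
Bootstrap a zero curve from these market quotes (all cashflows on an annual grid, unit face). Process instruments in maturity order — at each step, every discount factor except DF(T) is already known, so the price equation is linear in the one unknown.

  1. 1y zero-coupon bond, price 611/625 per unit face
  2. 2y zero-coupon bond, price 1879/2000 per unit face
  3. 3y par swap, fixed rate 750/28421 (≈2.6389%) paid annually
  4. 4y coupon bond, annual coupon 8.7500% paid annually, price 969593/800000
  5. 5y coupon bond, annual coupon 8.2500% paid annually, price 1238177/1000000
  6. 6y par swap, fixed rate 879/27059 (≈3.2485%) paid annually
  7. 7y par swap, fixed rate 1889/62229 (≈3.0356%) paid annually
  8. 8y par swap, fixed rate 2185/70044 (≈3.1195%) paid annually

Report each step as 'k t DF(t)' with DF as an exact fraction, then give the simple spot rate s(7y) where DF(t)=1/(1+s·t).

step 1 [1y] zero: DF = P = 611/625 ≈ 0.977600
step 2 [2y] zero: DF = P = 1879/2000 ≈ 0.939500
step 3 [3y] swap r/1=750/28421: DF=(1 − 750/28421·(0.977600+0.939500))/(1+750/28421) = 37/40 ≈ 0.925000
step 4 [4y] bond c/1=7/80: DF=(969593/800000 − 7/80·(0.977600+0.939500+0.925000))/(1+7/80) = 4429/5000 ≈ 0.885800
step 5 [5y] bond c/1=33/400: DF=(1238177/1000000 − 33/400·(0.977600+0.939500+0.925000+0.885800))/(1+33/400) = 8597/10000 ≈ 0.859700
step 6 [6y] swap r/1=879/27059: DF=(1 − 879/27059·(0.977600+0.939500+0.925000+0.885800+0.859700))/(1+879/27059) = 4121/5000 ≈ 0.824200
step 7 [7y] swap r/1=1889/62229: DF=(1 − 1889/62229·(0.977600+0.939500+0.925000+0.885800+0.859700+0.824200))/(1+1889/62229) = 8111/10000 ≈ 0.811100
step 8 [8y] swap r/1=2185/70044: DF=(1 − 2185/70044·(0.977600+0.939500+0.925000+0.885800+0.859700+0.824200+0.811100))/(1+2185/70044) = 1563/2000 ≈ 0.781500

1 1 611/625
2 2 1879/2000
3 3 37/40
4 4 4429/5000
5 5 8597/10000
6 6 4121/5000
7 7 8111/10000
8 8 1563/2000
s(7y) = (1/(8111/10000) − 1)/(7) = 1889/56777 ≈ 3.3271%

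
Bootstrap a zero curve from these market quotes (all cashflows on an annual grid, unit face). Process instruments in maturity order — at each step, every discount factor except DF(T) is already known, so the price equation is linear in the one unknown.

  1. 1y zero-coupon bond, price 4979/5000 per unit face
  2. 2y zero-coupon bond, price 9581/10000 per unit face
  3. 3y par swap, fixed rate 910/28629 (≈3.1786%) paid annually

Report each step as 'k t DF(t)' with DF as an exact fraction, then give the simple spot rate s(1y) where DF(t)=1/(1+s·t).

1 1 4979/5000
2 2 9581/10000
3 3 909/1000
s(1y) = (1/(4979/5000) − 1)/(1) = 21/4979 ≈ 0.4218%

step 1 [1y] zero: DF = P = 4979/5000 ≈ 0.995800
step 2 [2y] zero: DF = P = 9581/10000 ≈ 0.958100
step 3 [3y] swap r/1=910/28629: DF=(1 − 910/28629·(0.995800+0.958100))/(1+910/28629) = 909/1000 ≈ 0.909000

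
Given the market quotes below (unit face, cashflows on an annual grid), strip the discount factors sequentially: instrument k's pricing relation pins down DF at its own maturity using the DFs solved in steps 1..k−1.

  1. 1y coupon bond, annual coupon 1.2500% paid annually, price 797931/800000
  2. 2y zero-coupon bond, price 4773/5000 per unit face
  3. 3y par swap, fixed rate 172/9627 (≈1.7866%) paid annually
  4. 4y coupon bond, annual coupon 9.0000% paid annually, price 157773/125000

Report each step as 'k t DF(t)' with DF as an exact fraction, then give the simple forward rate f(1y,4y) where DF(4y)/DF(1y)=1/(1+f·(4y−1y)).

1 1 9851/10000
2 2 4773/5000
3 3 2371/2500
4 4 1839/2000
f(1y,4y) = ((9851/10000)/(1839/2000) − 1)/(3) = 656/27585 ≈ 2.3781%

step 1 [1y] bond c/1=1/80: DF=(797931/800000 − 1/80·(0))/(1+1/80) = 9851/10000 ≈ 0.985100
step 2 [2y] zero: DF = P = 4773/5000 ≈ 0.954600
step 3 [3y] swap r/1=172/9627: DF=(1 − 172/9627·(0.985100+0.954600))/(1+172/9627) = 2371/2500 ≈ 0.948400
step 4 [4y] bond c/1=9/100: DF=(157773/125000 − 9/100·(0.985100+0.954600+0.948400))/(1+9/100) = 1839/2000 ≈ 0.919500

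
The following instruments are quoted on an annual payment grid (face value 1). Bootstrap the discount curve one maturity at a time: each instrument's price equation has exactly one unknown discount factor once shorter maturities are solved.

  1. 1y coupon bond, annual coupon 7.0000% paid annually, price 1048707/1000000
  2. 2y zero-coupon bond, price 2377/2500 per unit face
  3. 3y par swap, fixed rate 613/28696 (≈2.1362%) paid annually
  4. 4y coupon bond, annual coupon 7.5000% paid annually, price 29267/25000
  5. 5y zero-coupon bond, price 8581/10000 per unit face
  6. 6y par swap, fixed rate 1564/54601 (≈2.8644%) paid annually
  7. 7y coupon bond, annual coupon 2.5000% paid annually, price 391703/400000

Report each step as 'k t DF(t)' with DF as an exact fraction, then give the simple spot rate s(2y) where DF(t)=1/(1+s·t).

step 1 [1y] bond c/1=7/100: DF=(1048707/1000000 − 7/100·(0))/(1+7/100) = 9801/10000 ≈ 0.980100
step 2 [2y] zero: DF = P = 2377/2500 ≈ 0.950800
step 3 [3y] swap r/1=613/28696: DF=(1 − 613/28696·(0.980100+0.950800))/(1+613/28696) = 9387/10000 ≈ 0.938700
step 4 [4y] bond c/1=3/40: DF=(29267/25000 − 3/40·(0.980100+0.950800+0.938700))/(1+3/40) = 1111/1250 ≈ 0.888800
step 5 [5y] zero: DF = P = 8581/10000 ≈ 0.858100
step 6 [6y] swap r/1=1564/54601: DF=(1 − 1564/54601·(0.980100+0.950800+0.938700+0.888800+0.858100))/(1+1564/54601) = 2109/2500 ≈ 0.843600
step 7 [7y] bond c/1=1/40: DF=(391703/400000 − 1/40·(0.980100+0.950800+0.938700+0.888800+0.858100+0.843600))/(1+1/40) = 4111/5000 ≈ 0.822200

1 1 9801/10000
2 2 2377/2500
3 3 9387/10000
4 4 1111/1250
5 5 8581/10000
6 6 2109/2500
7 7 4111/5000
s(2y) = (1/(2377/2500) − 1)/(2) = 123/4754 ≈ 2.5873%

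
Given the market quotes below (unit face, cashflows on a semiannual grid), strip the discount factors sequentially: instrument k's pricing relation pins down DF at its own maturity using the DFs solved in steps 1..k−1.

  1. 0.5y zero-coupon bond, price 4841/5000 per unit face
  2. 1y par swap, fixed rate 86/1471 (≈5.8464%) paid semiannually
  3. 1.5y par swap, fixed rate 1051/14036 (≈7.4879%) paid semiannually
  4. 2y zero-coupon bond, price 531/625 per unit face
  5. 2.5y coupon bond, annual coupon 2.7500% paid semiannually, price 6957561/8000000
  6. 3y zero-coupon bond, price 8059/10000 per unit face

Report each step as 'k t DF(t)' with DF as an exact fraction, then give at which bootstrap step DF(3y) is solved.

step 1 [0.5y] zero: DF = P = 4841/5000 ≈ 0.968200
step 2 [1y] swap r/2=43/1471: DF=(1 − 43/1471·(0.968200))/(1+43/1471) = 9441/10000 ≈ 0.944100
step 3 [1.5y] swap r/2=1051/28072: DF=(1 − 1051/28072·(0.968200+0.944100))/(1+1051/28072) = 8949/10000 ≈ 0.894900
step 4 [2y] zero: DF = P = 531/625 ≈ 0.849600
step 5 [2.5y] bond c/2=11/800: DF=(6957561/8000000 − 11/800·(0.968200+0.944100+0.894900+0.849600))/(1+11/800) = 8083/10000 ≈ 0.808300
step 6 [3y] zero: DF = P = 8059/10000 ≈ 0.805900

1 1/2 4841/5000
2 1 9441/10000
3 3/2 8949/10000
4 2 531/625
5 5/2 8083/10000
6 3 8059/10000
DF(3y) is solved at step 6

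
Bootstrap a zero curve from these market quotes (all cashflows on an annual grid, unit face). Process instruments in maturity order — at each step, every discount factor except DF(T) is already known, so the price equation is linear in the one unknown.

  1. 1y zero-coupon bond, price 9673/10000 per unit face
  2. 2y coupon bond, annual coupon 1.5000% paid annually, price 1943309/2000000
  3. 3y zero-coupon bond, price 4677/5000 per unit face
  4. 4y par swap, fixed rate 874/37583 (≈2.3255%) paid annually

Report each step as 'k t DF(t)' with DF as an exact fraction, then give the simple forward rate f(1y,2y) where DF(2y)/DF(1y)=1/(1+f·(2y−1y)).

step 1 [1y] zero: DF = P = 9673/10000 ≈ 0.967300
step 2 [2y] bond c/1=3/200: DF=(1943309/2000000 − 3/200·(0.967300))/(1+3/200) = 943/1000 ≈ 0.943000
step 3 [3y] zero: DF = P = 4677/5000 ≈ 0.935400
step 4 [4y] swap r/1=874/37583: DF=(1 − 874/37583·(0.967300+0.943000+0.935400))/(1+874/37583) = 4563/5000 ≈ 0.912600

1 1 9673/10000
2 2 943/1000
3 3 4677/5000
4 4 4563/5000
f(1y,2y) = ((9673/10000)/(943/1000) − 1)/(1) = 243/9430 ≈ 2.5769%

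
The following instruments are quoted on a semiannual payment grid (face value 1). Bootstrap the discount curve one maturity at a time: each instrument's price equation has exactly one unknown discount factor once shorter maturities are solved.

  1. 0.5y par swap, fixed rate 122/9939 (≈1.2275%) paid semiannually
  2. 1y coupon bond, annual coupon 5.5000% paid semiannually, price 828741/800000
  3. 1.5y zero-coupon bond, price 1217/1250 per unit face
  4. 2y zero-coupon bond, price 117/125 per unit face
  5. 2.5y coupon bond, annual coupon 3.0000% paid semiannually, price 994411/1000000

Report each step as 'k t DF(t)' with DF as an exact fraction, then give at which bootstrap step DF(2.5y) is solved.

step 1 [0.5y] swap r/2=61/9939: DF=(1 − 61/9939·(0))/(1+61/9939) = 9939/10000 ≈ 0.993900
step 2 [1y] bond c/2=11/400: DF=(828741/800000 − 11/400·(0.993900))/(1+11/400) = 1227/1250 ≈ 0.981600
step 3 [1.5y] zero: DF = P = 1217/1250 ≈ 0.973600
step 4 [2y] zero: DF = P = 117/125 ≈ 0.936000
step 5 [2.5y] bond c/2=3/200: DF=(994411/1000000 − 3/200·(0.993900+0.981600+0.973600+0.936000))/(1+3/200) = 9223/10000 ≈ 0.922300

1 1/2 9939/10000
2 1 1227/1250
3 3/2 1217/1250
4 2 117/125
5 5/2 9223/10000
DF(2.5y) is solved at step 5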